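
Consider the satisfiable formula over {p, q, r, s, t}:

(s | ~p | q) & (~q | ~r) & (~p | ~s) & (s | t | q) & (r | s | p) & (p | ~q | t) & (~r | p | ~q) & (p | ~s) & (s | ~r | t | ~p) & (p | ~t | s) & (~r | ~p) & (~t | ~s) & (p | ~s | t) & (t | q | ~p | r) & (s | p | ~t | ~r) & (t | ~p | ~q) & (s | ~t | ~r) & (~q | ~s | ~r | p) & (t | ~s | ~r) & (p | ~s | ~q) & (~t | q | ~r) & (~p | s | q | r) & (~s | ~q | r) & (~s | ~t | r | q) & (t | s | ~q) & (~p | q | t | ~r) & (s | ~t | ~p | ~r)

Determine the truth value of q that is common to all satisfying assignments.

True

Suppose q = 0.
Case s = 1:
Unit clause (~p) forces p = 0.
But (p) is also a unit clause — contradiction.
So s must be the other value — set s = 0.
Unit clause (~p) forces p = 0.
Unit clause (t) forces t = 1.
But (~t) is also a unit clause — contradiction.
Both values of s lead to a conflict.
So every satisfying assignment has q = True.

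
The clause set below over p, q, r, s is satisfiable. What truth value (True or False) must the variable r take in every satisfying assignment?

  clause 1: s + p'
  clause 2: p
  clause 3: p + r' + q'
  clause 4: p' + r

Suppose r = 0.
Unit clause (p) forces p = 1.
That conflicts with the unit clause (p').
So every satisfying assignment has r = True.

True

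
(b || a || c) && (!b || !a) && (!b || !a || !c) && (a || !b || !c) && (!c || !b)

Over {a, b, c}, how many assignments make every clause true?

4

There are 2^3 = 8 truth assignments over (a, b, c).
Check each against the 5 clauses (columns in the order a, b, c):
  F F F  ✗ fails (b || a || c)
  F F T  ✓ satisfies all
  F T F  ✓ satisfies all
  F T T  ✗ fails (a || !b || !c)
  T F F  ✓ satisfies all
  T F T  ✓ satisfies all
  T T F  ✗ fails (!b || !a)
  T T T  ✗ fails (!b || !a)
4 of the 8 rows are models.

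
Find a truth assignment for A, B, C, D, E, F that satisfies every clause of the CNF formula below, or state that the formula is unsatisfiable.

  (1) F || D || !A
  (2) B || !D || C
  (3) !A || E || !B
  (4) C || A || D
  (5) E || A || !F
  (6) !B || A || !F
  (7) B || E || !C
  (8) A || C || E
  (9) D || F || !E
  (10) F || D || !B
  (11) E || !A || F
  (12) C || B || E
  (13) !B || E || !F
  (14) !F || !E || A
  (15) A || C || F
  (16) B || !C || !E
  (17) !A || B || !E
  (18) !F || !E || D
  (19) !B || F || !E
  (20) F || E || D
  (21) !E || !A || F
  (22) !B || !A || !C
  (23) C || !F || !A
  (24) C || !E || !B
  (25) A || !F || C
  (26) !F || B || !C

Branch on F: set F = false.
Branch on D: set D = true.
Branch on B: set B = true.
(!E) alone gives E = false.
(!A) alone gives A = false.
(C) alone gives C = true.
All clauses are satisfied.

A: false; B: true; C: true; D: true; E: false; F: false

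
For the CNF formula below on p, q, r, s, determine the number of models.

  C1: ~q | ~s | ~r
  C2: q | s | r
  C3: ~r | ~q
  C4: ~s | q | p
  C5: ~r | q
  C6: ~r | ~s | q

5

There are 2^4 = 16 truth assignments over (p, q, r, s).
Check each against the 6 clauses (columns in the order p, q, r, s):
  F F F F  ✗ fails (q | s | r)
  F F F T  ✗ fails (~s | q | p)
  F F T F  ✗ fails (~r | q)
  F F T T  ✗ fails (~s | q | p)
  F T F F  ✓ satisfies all
  F T F T  ✓ satisfies all
  F T T F  ✗ fails (~r | ~q)
  F T T T  ✗ fails (~q | ~s | ~r)
  T F F F  ✗ fails (q | s | r)
  T F F T  ✓ satisfies all
  T F T F  ✗ fails (~r | q)
  T F T T  ✗ fails (~r | q)
  T T F F  ✓ satisfies all
  T T F T  ✓ satisfies all
  T T T F  ✗ fails (~r | ~q)
  T T T T  ✗ fails (~q | ~s | ~r)
5 of the 16 rows are models.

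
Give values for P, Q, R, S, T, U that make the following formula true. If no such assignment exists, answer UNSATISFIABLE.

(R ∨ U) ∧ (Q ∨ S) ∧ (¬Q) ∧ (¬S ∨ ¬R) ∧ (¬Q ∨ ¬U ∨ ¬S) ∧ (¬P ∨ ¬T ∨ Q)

P: True,  Q: False,  R: False,  S: True,  T: False,  U: True

Unit clause (¬Q) forces Q = False.
Unit clause (S) forces S = True.
Unit clause (¬R) forces R = False.
Unit clause (U) forces U = True.
Try P = True.
Unit clause (¬T) forces T = False.
Every clause now holds.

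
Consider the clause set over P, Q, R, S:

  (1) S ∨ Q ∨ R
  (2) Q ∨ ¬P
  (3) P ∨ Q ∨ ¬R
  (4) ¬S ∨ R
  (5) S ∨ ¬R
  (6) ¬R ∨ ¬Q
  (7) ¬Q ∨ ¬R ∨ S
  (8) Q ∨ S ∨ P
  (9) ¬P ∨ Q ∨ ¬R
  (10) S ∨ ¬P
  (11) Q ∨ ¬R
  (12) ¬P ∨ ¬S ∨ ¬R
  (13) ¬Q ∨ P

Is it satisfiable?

No

Branch on Q: set Q = True.
(¬R) alone gives R = False.
(¬S) alone gives S = False.
(¬P) alone gives P = False.
That conflicts with the unit clause (P).
So Q must be the other value — set Q = False.
(¬P) alone gives P = False.
(¬R) alone gives R = False.
(S) alone gives S = True.
That conflicts with the unit clause (¬S).
Neither Q = True nor Q = False works.
No assignment satisfies every clause.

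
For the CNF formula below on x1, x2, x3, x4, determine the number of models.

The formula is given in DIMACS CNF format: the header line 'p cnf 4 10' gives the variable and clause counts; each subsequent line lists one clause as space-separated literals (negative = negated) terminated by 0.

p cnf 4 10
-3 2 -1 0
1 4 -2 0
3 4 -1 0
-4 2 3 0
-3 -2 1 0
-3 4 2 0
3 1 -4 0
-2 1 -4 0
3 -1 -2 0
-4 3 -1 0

4

There are 2^4 = 16 truth assignments over (x1, x2, x3, x4).
Check each against the 10 clauses (columns in the order x1, x2, x3, x4):
  F F F F  ✓ satisfies all
  F F F T  ✗ fails (¬x4 ∨ x2 ∨ x3)
  F F T F  ✗ fails (¬x3 ∨ x4 ∨ x2)
  F F T T  ✓ satisfies all
  F T F F  ✗ fails (x1 ∨ x4 ∨ ¬x2)
  F T F T  ✗ fails (x3 ∨ x1 ∨ ¬x4)
  F T T F  ✗ fails (x1 ∨ x4 ∨ ¬x2)
  F T T T  ✗ fails (¬x3 ∨ ¬x2 ∨ x1)
  T F F F  ✗ fails (x3 ∨ x4 ∨ ¬x1)
  T F F T  ✗ fails (¬x4 ∨ x2 ∨ x3)
  T F T F  ✗ fails (¬x3 ∨ x2 ∨ ¬x1)
  T F T T  ✗ fails (¬x3 ∨ x2 ∨ ¬x1)
  T T F F  ✗ fails (x3 ∨ x4 ∨ ¬x1)
  T T F T  ✗ fails (x3 ∨ ¬x1 ∨ ¬x2)
  T T T F  ✓ satisfies all
  T T T T  ✓ satisfies all
4 of the 16 rows are models.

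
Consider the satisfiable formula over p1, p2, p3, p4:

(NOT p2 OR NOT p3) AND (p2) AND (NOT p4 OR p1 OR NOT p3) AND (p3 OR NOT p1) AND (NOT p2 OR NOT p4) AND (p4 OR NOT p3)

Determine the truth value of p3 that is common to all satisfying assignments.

False

Suppose p3 = true.
From the singleton clause (NOT p2), p2 = false.
Now (p2) is unsatisfied and unit — conflict.
So every satisfying assignment has p3 = False.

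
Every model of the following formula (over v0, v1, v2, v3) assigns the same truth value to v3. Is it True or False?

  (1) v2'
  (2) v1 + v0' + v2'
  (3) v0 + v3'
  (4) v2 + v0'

Suppose v3 = 1.
The clause (v2') is unit, so v2 = 0.
The clause (v0) is unit, so v0 = 1.
But (v0') is also a unit clause — contradiction.
So every satisfying assignment has v3 = False.

False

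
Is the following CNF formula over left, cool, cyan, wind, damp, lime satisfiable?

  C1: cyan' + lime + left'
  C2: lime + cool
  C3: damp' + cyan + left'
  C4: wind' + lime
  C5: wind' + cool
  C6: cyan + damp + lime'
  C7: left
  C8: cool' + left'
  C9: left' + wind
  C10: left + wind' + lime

(left) alone gives left = 1.
(cool') alone gives cool = 0.
(lime) alone gives lime = 1.
(wind') alone gives wind = 0.
That conflicts with the unit clause (wind).
No assignment satisfies every clause.

Unsatisfiable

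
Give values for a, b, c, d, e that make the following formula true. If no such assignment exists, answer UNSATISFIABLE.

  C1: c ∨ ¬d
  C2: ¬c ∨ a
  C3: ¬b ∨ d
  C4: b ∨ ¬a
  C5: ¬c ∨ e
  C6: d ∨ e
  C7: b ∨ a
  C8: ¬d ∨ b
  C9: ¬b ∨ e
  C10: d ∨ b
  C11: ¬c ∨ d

Case c = True:
The clause (a) is unit, so a = True.
The clause (b) is unit, so b = True.
The clause (d) is unit, so d = True.
The clause (e) is unit, so e = True.
All clauses are satisfied.

a=True,  b=True,  c=True,  d=True,  e=True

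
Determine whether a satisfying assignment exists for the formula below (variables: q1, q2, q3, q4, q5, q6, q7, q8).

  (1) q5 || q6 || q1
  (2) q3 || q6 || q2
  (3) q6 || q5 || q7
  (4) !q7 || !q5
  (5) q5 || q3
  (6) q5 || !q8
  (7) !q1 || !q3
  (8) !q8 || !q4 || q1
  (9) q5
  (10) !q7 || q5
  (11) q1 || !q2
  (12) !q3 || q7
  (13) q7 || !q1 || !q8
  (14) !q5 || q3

No, unsatisfiable

The clause (q5) is unit, so q5 = true.
The clause (!q7) is unit, so q7 = false.
The clause (!q3) is unit, so q3 = false.
That conflicts with the unit clause (q3).
No assignment satisfies every clause.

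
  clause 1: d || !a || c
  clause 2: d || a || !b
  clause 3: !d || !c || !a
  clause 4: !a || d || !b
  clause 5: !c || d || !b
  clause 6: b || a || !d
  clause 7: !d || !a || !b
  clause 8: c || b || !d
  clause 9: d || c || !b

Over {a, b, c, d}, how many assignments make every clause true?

There are 2^4 = 16 truth assignments over (a, b, c, d).
Check each against the 9 clauses (columns in the order a, b, c, d):
  F F F F  ✓ satisfies all
  F F F T  ✗ fails (b || a || !d)
  F F T F  ✓ satisfies all
  F F T T  ✗ fails (b || a || !d)
  F T F F  ✗ fails (d || a || !b)
  F T F T  ✓ satisfies all
  F T T F  ✗ fails (d || a || !b)
  F T T T  ✓ satisfies all
  T F F F  ✗ fails (d || !a || c)
  T F F T  ✗ fails (c || b || !d)
  T F T F  ✓ satisfies all
  T F T T  ✗ fails (!d || !c || !a)
  T T F F  ✗ fails (d || !a || c)
  T T F T  ✗ fails (!d || !a || !b)
  T T T F  ✗ fails (!a || d || !b)
  T T T T  ✗ fails (!d || !c || !a)
5 of the 16 rows are models.

5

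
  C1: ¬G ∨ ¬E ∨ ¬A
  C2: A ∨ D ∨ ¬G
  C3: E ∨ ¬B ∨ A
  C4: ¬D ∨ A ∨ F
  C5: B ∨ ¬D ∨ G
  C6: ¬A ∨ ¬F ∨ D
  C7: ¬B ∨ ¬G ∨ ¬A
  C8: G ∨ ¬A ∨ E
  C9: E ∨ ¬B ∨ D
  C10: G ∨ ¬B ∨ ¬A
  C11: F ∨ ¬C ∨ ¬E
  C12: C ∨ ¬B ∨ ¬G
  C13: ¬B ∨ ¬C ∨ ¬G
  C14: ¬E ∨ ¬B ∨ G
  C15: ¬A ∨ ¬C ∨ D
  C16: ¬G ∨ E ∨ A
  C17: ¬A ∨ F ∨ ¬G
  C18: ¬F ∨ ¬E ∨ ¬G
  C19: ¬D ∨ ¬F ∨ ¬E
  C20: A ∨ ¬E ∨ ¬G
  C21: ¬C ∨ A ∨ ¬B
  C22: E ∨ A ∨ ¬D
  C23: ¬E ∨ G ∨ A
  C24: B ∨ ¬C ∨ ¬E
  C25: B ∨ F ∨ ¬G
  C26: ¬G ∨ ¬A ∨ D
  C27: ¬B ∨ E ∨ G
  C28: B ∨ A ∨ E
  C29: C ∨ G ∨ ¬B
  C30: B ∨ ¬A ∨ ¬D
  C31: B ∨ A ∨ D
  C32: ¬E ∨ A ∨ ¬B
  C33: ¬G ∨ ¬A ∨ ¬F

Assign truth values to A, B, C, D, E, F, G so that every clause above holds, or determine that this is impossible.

Suppose G = False.
Suppose B = False.
(¬D) alone gives D = False.
(A) alone gives A = True.
(¬F) alone gives F = False.
(E) alone gives E = True.
(¬C) alone gives C = False.
This assignment satisfies each clause.

A=True,  B=False,  C=False,  D=False,  E=True,  F=False,  G=False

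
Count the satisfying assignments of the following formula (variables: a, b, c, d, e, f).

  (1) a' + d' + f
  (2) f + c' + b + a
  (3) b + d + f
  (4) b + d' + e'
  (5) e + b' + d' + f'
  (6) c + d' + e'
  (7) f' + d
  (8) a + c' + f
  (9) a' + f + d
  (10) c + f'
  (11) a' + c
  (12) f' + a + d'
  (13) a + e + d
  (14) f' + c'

3

There are 2^6 = 64 truth assignments over (a, b, c, d, e, f).
Split on c. With c = 1, the clauses containing c are satisfied and c' drops from the rest; 0 of the 2^5 = 32 assignments to the other variables satisfy what remains.
With c = 0, by the same count on the reduced clause set, 3 assignments work.
(One model: a=F, b=F, c=F, d=T, e=F, f=F.)
Total: 0 + 3 = 3.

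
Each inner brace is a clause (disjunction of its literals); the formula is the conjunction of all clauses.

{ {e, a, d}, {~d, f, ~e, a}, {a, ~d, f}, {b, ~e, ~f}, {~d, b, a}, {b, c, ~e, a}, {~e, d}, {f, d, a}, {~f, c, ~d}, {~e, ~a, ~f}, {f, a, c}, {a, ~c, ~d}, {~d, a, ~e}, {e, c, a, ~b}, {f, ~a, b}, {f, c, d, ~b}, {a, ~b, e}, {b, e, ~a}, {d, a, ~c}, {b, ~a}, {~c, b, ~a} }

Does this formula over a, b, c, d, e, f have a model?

Suppose e = 0.
Suppose a = 1.
From the singleton clause (b), b = 1.
Suppose f = 0.
Suppose c = 0.
From the singleton clause (d), d = 1.
All clauses are satisfied.
A satisfying assignment: a=1; b=1; c=0; d=1; e=0; f=0.

Yes, satisfiable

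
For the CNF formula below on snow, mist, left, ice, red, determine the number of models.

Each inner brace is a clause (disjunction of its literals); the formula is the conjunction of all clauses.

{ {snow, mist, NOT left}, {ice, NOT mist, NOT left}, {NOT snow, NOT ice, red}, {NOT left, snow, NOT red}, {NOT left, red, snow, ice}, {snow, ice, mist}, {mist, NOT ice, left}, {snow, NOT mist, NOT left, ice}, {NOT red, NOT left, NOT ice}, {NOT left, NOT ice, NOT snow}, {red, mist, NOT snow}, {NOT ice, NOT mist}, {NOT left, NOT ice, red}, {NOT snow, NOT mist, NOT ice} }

6

There are 2^5 = 32 truth assignments over (snow, mist, left, ice, red).
Split on ice. With ice = true, the clauses containing ice are satisfied and NOT ice drops from the rest; 0 of the 2^4 = 16 assignments to the other variables satisfy what remains.
With ice = false, by the same count on the reduced clause set, 6 assignments work.
(One model: snow=F, mist=T, left=F, ice=F, red=F.)
Total: 0 + 6 = 6.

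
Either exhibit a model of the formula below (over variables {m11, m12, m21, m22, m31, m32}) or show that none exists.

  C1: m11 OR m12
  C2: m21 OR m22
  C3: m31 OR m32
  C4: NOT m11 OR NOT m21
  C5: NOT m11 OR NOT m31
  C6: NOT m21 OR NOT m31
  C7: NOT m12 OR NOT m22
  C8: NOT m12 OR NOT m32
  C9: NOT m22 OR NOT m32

UNSATISFIABLE

Case m11 = true:
Unit clause (NOT m21) forces m21 = false.
Unit clause (m22) forces m22 = true.
Unit clause (NOT m31) forces m31 = false.
Unit clause (m32) forces m32 = true.
Now (NOT m32) is unsatisfied and unit — conflict.
So m11 must be the other value — set m11 = false.
Unit clause (m12) forces m12 = true.
Unit clause (NOT m22) forces m22 = false.
Unit clause (m21) forces m21 = true.
Unit clause (NOT m31) forces m31 = false.
Unit clause (m32) forces m32 = true.
Now (NOT m32) is unsatisfied and unit — conflict.
Neither m11 = true nor m11 = false works.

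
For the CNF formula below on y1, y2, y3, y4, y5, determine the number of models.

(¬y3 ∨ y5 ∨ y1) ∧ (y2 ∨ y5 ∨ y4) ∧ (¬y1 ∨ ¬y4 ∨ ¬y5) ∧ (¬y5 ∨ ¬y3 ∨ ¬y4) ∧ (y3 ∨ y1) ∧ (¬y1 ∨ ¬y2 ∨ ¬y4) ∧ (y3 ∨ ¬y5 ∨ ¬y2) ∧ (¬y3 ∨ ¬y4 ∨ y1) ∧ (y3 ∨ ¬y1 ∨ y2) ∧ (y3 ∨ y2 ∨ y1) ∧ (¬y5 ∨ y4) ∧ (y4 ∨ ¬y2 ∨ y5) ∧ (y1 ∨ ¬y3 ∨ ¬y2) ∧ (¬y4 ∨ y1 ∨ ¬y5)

There are 2^5 = 32 truth assignments over (y1, y2, y3, y4, y5).
Split on y3. With y3 = True, the clauses containing y3 are satisfied and ¬y3 drops from the rest; 1 of the 2^4 = 16 assignments to the other variables satisfy what remains.
With y3 = False, by the same count on the reduced clause set, 0 assignments work.
(One model: y1=T, y2=F, y3=T, y4=T, y5=F.)
Total: 1 + 0 = 1.

1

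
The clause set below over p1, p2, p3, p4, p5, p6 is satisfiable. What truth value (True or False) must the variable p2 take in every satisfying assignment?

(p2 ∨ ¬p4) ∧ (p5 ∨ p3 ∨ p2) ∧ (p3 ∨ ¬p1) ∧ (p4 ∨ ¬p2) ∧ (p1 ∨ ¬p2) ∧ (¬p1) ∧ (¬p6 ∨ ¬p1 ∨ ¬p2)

False

Suppose p2 = True.
From the singleton clause (p4), p4 = True.
From the singleton clause (p1), p1 = True.
But (¬p1) is also a unit clause — contradiction.
So every satisfying assignment has p2 = False.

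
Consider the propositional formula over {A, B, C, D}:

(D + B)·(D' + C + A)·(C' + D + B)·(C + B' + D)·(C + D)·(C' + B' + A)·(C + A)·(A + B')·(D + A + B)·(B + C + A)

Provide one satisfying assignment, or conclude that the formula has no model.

Case D = 1:
Case C = 0:
From the singleton clause (A), A = 1.
No clause remains; B is free.

A ↦ 1; B ↦ 1; C ↦ 0; D ↦ 1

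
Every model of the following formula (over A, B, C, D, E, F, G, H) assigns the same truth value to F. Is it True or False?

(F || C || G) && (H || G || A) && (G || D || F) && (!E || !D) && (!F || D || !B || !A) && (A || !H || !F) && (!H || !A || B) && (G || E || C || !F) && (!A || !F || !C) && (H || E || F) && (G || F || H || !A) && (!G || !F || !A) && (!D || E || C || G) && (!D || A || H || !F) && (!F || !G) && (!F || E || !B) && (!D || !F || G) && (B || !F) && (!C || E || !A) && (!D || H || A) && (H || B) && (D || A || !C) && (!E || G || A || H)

False

Suppose F = true.
Unit clause (!G) forces G = false.
Unit clause (!D) forces D = false.
Unit clause (B) forces B = true.
Unit clause (!A) forces A = false.
Unit clause (H) forces H = true.
That conflicts with the unit clause (!H).
So every satisfying assignment has F = False.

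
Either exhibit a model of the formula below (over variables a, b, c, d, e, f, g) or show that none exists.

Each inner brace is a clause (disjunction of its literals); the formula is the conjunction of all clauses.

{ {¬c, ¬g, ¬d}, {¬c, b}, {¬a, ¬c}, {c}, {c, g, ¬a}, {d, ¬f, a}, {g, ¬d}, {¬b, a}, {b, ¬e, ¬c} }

UNSATISFIABLE

From the singleton clause (c), c = True.
From the singleton clause (b), b = True.
From the singleton clause (¬a), a = False.
But (a) is also a unit clause — contradiction.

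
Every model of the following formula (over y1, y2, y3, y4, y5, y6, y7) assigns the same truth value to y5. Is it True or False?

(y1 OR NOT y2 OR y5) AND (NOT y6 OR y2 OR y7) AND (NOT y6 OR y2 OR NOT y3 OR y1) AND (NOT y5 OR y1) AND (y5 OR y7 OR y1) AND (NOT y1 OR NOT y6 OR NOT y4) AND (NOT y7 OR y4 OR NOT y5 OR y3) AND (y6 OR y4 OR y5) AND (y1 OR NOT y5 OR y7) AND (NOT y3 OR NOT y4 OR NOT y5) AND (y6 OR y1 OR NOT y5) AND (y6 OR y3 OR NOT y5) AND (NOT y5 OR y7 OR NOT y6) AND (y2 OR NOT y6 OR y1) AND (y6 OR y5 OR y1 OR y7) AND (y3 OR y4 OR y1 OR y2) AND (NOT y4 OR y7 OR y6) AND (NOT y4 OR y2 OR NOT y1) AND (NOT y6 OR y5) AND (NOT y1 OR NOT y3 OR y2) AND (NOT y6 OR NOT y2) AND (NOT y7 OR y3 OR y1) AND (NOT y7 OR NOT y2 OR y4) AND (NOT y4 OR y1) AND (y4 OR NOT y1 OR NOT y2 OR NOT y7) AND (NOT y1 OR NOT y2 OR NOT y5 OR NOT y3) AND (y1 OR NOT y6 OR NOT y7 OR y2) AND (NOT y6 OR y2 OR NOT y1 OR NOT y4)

False

Suppose y5 = true.
Unit clause (y1) forces y1 = true.
Suppose y6 = false.
Unit clause (y3) forces y3 = true.
Unit clause (NOT y4) forces y4 = false.
Unit clause (y2) forces y2 = true.
Now (NOT y2) is unsatisfied and unit — conflict.
So y6 must be the other value — set y6 = true.
Unit clause (NOT y4) forces y4 = false.
Unit clause (y7) forces y7 = true.
Unit clause (y3) forces y3 = true.
Unit clause (y2) forces y2 = true.
Now (NOT y2) is unsatisfied and unit — conflict.
Either choice for y6 ends in contradiction.
So every satisfying assignment has y5 = False.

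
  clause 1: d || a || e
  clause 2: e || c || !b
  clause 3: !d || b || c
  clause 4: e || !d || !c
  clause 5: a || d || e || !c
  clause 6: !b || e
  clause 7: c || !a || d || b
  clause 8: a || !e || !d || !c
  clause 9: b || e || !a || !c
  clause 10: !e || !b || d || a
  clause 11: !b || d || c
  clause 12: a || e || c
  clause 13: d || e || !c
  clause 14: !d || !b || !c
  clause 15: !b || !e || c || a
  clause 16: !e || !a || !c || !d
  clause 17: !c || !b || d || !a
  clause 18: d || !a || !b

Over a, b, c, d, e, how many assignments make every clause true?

4

There are 2^5 = 32 truth assignments over (a, b, c, d, e).
Split on b. With b = true, the clauses containing b are satisfied and !b drops from the rest; 1 of the 2^4 = 16 assignments to the other variables satisfy what remains.
With b = false, by the same count on the reduced clause set, 3 assignments work.
(One model: a=F, b=F, c=F, d=F, e=T.)
Total: 1 + 3 = 4.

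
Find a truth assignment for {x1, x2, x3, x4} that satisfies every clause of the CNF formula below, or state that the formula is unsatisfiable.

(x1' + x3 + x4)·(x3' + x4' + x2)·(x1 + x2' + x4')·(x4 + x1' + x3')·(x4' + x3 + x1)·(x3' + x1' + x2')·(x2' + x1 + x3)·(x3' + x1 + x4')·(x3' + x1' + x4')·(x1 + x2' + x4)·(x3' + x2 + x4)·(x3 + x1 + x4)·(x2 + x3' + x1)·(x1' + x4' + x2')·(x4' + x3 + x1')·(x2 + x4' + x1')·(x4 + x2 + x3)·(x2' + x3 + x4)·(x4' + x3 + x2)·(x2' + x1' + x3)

Suppose x1 = 0.
Suppose x2 = 0.
(x3') alone gives x3 = 0.
(x4') alone gives x4 = 0.
Now (x4) is unsatisfied and unit — conflict.
Backtrack on x2: now try x2 = 1.
(x4') alone gives x4 = 0.
Now (x4) is unsatisfied and unit — conflict.
Both values of x2 lead to a conflict.
Backtrack on x1: now try x1 = 1.
Suppose x3 = 1.
(x4) alone gives x4 = 1.
Now (x4') is unsatisfied and unit — conflict.
Backtrack on x3: now try x3 = 0.
(x4) alone gives x4 = 1.
Now (x4') is unsatisfied and unit — conflict.
Both values of x3 lead to a conflict.
Both values of x1 lead to a conflict.

UNSATISFIABLE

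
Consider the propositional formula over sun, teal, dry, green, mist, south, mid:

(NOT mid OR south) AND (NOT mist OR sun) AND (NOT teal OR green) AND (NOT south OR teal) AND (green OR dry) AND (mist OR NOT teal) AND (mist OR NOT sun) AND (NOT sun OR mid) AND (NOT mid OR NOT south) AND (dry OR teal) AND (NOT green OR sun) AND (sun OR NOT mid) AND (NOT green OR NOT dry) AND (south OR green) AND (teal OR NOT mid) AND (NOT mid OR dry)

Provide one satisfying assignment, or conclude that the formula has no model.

UNSATISFIABLE

Branch on mid: set mid = false.
Unit clause (NOT sun) forces sun = false.
Unit clause (NOT mist) forces mist = false.
Unit clause (NOT teal) forces teal = false.
Unit clause (NOT south) forces south = false.
Unit clause (dry) forces dry = true.
Unit clause (NOT green) forces green = false.
Now (green) is unsatisfied and unit — conflict.
Undo mid and try mid = true.
Unit clause (south) forces south = true.
Now (NOT south) is unsatisfied and unit — conflict.
Both values of mid lead to a conflict.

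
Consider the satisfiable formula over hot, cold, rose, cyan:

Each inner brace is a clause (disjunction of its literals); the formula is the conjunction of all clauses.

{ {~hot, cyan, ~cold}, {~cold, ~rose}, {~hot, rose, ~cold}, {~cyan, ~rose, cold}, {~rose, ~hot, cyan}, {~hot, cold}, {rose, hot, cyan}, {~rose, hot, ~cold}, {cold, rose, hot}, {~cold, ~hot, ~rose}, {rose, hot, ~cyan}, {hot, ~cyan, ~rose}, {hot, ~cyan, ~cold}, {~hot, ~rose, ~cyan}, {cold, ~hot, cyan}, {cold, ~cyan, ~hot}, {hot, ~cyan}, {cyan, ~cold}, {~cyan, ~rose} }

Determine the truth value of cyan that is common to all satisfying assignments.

Suppose cyan = 1.
The clause (hot) is unit, so hot = 1.
The clause (cold) is unit, so cold = 1.
The clause (~rose) is unit, so rose = 0.
But (rose) is also a unit clause — contradiction.
So every satisfying assignment has cyan = False.

False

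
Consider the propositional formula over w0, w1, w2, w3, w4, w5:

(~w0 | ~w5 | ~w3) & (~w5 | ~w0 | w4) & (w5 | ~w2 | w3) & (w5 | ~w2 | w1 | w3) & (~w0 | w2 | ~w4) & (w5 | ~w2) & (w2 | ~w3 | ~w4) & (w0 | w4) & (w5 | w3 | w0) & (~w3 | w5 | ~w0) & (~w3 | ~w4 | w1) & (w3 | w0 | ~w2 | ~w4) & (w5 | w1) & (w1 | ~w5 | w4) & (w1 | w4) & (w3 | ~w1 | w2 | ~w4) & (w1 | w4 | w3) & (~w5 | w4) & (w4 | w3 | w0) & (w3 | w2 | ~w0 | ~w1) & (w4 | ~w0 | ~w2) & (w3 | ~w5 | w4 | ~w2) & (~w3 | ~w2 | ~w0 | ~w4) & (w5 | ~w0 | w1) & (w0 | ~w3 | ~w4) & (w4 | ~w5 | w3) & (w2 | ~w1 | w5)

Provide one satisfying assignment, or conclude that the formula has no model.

w0 ↦ 1; w1 ↦ 0; w2 ↦ 1; w3 ↦ 0; w4 ↦ 1; w5 ↦ 1

Case w5 = 1:
Unit clause (w4) forces w4 = 1.
Case w0 = 1:
Unit clause (~w3) forces w3 = 0.
Unit clause (w2) forces w2 = 1.
No clause remains; w1 is free.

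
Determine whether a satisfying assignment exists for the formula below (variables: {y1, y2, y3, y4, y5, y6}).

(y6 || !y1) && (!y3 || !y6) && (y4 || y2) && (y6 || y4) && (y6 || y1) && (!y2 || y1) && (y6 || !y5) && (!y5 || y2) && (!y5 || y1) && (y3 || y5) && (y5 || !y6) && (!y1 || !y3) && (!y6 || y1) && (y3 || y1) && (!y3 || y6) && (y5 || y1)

Yes

Suppose y6 = true.
The clause (!y3) is unit, so y3 = false.
The clause (y5) is unit, so y5 = true.
The clause (y2) is unit, so y2 = true.
The clause (y1) is unit, so y1 = true.
All clauses hold; y4 can take either value.
A satisfying assignment: y1 ↦ true, y2 ↦ true, y3 ↦ false, y4 ↦ true, y5 ↦ true, y6 ↦ true.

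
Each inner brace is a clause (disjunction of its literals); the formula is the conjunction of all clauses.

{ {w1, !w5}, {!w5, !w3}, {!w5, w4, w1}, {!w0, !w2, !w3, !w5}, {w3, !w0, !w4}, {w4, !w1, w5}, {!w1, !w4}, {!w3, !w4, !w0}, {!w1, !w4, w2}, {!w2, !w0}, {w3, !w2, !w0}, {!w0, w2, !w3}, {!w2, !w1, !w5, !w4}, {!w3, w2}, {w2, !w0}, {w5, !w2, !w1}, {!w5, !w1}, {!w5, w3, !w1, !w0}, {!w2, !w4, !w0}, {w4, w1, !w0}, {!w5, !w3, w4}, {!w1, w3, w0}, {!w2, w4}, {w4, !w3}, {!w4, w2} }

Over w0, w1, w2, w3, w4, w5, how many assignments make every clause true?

There are 2^6 = 64 truth assignments over (w0, w1, w2, w3, w4, w5).
Split on w1. With w1 = true, the clauses containing w1 are satisfied and !w1 drops from the rest; 0 of the 2^5 = 32 assignments to the other variables satisfy what remains.
With w1 = false, by the same count on the reduced clause set, 3 assignments work.
Total: 0 + 3 = 3.

3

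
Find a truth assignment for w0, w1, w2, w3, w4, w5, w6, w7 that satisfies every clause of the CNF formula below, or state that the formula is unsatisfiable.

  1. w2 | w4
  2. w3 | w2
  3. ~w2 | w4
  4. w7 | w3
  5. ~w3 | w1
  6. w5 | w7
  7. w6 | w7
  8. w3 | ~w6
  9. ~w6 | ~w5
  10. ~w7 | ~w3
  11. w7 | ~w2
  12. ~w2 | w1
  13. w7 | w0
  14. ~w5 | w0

w0 ↦ 0, w1 ↦ 1, w2 ↦ 1, w3 ↦ 0, w4 ↦ 1, w5 ↦ 0, w6 ↦ 0, w7 ↦ 1

Case w2 = 1:
The clause (w4) is unit, so w4 = 1.
The clause (w7) is unit, so w7 = 1.
The clause (~w3) is unit, so w3 = 0.
The clause (~w6) is unit, so w6 = 0.
The clause (w1) is unit, so w1 = 1.
Case w5 = 0:
Every clause is now satisfied; w0 is unconstrained.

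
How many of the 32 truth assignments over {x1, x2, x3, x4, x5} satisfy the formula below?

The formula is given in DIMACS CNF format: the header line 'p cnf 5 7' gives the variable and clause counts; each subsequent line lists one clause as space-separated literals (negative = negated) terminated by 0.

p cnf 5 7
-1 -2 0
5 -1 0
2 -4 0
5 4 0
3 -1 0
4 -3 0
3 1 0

2

There are 2^5 = 32 truth assignments over (x1, x2, x3, x4, x5).
Split on x2. With x2 = True, the clauses containing x2 are satisfied and ¬x2 drops from the rest; 2 of the 2^4 = 16 assignments to the other variables satisfy what remains.
With x2 = False, by the same count on the reduced clause set, 0 assignments work.
(One model: x1=F, x2=T, x3=T, x4=T, x5=F.)
Total: 2 + 0 = 2.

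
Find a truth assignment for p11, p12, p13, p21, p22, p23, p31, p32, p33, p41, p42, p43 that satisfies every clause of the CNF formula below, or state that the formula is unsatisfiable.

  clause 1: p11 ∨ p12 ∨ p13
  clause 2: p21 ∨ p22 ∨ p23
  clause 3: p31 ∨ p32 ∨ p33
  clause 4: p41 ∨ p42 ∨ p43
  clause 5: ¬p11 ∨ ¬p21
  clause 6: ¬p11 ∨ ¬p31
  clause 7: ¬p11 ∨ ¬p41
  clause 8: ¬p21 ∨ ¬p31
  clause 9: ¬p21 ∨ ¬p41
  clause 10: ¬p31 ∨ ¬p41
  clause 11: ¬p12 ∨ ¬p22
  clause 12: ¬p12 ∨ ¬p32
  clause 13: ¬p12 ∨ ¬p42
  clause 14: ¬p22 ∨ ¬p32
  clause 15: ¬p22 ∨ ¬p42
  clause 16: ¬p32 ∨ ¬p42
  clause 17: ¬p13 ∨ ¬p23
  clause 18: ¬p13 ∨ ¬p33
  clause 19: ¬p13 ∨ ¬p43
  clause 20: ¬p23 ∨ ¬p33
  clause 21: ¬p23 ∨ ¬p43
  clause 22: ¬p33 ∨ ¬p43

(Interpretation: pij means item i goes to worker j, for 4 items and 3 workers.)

UNSATISFIABLE

Try p11 = False.
Try p12 = True.
From the singleton clause (¬p22), p22 = False.
From the singleton clause (¬p32), p32 = False.
From the singleton clause (¬p42), p42 = False.
Try p21 = True.
From the singleton clause (¬p31), p31 = False.
From the singleton clause (p33), p33 = True.
From the singleton clause (¬p41), p41 = False.
From the singleton clause (p43), p43 = True.
But (¬p43) is also a unit clause — contradiction.
So p21 must be the other value — set p21 = False.
From the singleton clause (p23), p23 = True.
From the singleton clause (¬p13), p13 = False.
From the singleton clause (¬p33), p33 = False.
From the singleton clause (p31), p31 = True.
From the singleton clause (¬p41), p41 = False.
From the singleton clause (p43), p43 = True.
But (¬p43) is also a unit clause — contradiction.
Both values of p21 lead to a conflict.
So p12 must be the other value — set p12 = False.
From the singleton clause (p13), p13 = True.
From the singleton clause (¬p23), p23 = False.
From the singleton clause (¬p33), p33 = False.
From the singleton clause (¬p43), p43 = False.
Try p21 = True.
From the singleton clause (¬p31), p31 = False.
From the singleton clause (p32), p32 = True.
From the singleton clause (¬p41), p41 = False.
From the singleton clause (p42), p42 = True.
But (¬p42) is also a unit clause — contradiction.
So p21 must be the other value — set p21 = False.
From the singleton clause (p22), p22 = True.
From the singleton clause (¬p32), p32 = False.
From the singleton clause (p31), p31 = True.
From the singleton clause (¬p41), p41 = False.
From the singleton clause (p42), p42 = True.
But (¬p42) is also a unit clause — contradiction.
Both values of p21 lead to a conflict.
Both values of p12 lead to a conflict.
So p11 must be the other value — set p11 = True.
From the singleton clause (¬p21), p21 = False.
From the singleton clause (¬p31), p31 = False.
From the singleton clause (¬p41), p41 = False.
Try p22 = True.
From the singleton clause (¬p12), p12 = False.
From the singleton clause (¬p32), p32 = False.
From the singleton clause (p33), p33 = True.
From the singleton clause (¬p42), p42 = False.
From the singleton clause (p43), p43 = True.
But (¬p43) is also a unit clause — contradiction.
So p22 must be the other value — set p22 = False.
From the singleton clause (p23), p23 = True.
From the singleton clause (¬p13), p13 = False.
From the singleton clause (¬p33), p33 = False.
From the singleton clause (p32), p32 = True.
From the singleton clause (¬p12), p12 = False.
From the singleton clause (¬p42), p42 = False.
From the singleton clause (p43), p43 = True.
But (¬p43) is also a unit clause — contradiction.
Both values of p22 lead to a conflict.
Both values of p11 lead to a conflict.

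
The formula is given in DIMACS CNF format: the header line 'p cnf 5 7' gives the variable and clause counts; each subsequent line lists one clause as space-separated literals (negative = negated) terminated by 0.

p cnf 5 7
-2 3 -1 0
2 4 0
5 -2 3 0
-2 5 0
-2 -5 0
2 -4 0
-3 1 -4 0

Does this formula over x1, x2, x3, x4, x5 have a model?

No

Branch on x2: set x2 = True.
(x5) alone gives x5 = True.
Now (¬x5) is unsatisfied and unit — conflict.
That branch fails; take x2 = False instead.
(x4) alone gives x4 = True.
Now (¬x4) is unsatisfied and unit — conflict.
Both values of x2 lead to a conflict.
No assignment satisfies every clause.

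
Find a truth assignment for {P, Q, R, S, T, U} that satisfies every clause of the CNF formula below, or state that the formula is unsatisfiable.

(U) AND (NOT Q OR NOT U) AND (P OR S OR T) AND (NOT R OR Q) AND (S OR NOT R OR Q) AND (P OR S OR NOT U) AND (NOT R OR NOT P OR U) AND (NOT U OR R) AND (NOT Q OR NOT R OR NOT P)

From the singleton clause (U), U = true.
From the singleton clause (NOT Q), Q = false.
From the singleton clause (NOT R), R = false.
But (R) is also a unit clause — contradiction.

UNSATISFIABLE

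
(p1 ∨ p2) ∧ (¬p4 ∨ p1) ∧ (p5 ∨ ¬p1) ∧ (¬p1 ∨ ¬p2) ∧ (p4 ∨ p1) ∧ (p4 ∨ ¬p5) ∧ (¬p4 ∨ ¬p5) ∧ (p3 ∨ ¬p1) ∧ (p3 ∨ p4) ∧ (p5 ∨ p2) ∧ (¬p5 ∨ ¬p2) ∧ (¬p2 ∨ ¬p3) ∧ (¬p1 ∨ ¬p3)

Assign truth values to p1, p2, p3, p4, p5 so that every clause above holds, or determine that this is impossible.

UNSATISFIABLE

Case p1 = True:
(p5) alone gives p5 = True.
(¬p2) alone gives p2 = False.
(p4) alone gives p4 = True.
That conflicts with the unit clause (¬p4).
That branch fails; take p1 = False instead.
(p2) alone gives p2 = True.
(¬p4) alone gives p4 = False.
That conflicts with the unit clause (p4).
Neither p1 = True nor p1 = False works.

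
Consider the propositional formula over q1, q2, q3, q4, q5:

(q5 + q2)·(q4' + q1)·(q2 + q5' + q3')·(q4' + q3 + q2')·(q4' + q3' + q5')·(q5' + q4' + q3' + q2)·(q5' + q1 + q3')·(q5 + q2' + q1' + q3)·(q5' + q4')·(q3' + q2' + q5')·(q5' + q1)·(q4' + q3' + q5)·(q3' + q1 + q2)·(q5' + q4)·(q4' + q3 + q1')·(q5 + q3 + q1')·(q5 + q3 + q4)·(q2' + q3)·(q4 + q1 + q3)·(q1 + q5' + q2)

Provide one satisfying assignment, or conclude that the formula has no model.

q1 ↦ 1,  q2 ↦ 1,  q3 ↦ 1,  q4 ↦ 0,  q5 ↦ 0

Case q5 = 0:
Unit clause (q2) forces q2 = 1.
Unit clause (q3) forces q3 = 1.
Unit clause (q4') forces q4 = 0.
Every clause is now satisfied; q1 is unconstrained.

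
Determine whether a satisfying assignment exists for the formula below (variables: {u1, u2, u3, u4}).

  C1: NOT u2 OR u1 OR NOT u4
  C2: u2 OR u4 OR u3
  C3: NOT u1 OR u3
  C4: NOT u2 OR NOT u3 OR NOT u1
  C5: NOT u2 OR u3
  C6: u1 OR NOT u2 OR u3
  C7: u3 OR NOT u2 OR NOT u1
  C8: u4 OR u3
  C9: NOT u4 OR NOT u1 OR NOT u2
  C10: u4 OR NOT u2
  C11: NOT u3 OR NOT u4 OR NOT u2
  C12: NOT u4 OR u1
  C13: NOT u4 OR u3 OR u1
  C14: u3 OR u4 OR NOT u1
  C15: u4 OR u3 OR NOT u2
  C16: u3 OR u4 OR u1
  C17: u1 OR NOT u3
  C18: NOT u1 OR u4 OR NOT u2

Suppose u1 = true.
Unit clause (u3) forces u3 = true.
Unit clause (NOT u2) forces u2 = false.
All clauses hold; u4 can take either value.
A satisfying assignment: u1 ↦ true, u2 ↦ false, u3 ↦ true, u4 ↦ true.

Yes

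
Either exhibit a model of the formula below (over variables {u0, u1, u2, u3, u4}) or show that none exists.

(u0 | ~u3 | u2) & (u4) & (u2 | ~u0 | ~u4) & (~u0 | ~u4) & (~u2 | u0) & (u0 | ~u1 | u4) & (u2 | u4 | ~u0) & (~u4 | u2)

The clause (u4) is unit, so u4 = 1.
The clause (~u0) is unit, so u0 = 0.
The clause (~u2) is unit, so u2 = 0.
But (u2) is also a unit clause — contradiction.

UNSATISFIABLE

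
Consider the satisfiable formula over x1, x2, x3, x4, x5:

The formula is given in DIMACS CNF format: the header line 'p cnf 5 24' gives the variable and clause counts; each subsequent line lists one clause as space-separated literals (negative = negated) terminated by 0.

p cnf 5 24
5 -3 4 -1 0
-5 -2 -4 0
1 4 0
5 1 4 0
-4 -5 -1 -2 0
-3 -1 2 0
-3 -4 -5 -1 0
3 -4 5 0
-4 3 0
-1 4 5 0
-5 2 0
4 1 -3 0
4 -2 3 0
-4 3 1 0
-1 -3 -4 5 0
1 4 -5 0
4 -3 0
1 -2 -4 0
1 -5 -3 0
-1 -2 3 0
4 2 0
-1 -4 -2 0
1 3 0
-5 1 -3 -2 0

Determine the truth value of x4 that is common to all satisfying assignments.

Suppose x4 = False.
Unit clause (x1) forces x1 = True.
Unit clause (x5) forces x5 = True.
Unit clause (x2) forces x2 = True.
Unit clause (x3) forces x3 = True.
That conflicts with the unit clause (¬x3).
So every satisfying assignment has x4 = True.

True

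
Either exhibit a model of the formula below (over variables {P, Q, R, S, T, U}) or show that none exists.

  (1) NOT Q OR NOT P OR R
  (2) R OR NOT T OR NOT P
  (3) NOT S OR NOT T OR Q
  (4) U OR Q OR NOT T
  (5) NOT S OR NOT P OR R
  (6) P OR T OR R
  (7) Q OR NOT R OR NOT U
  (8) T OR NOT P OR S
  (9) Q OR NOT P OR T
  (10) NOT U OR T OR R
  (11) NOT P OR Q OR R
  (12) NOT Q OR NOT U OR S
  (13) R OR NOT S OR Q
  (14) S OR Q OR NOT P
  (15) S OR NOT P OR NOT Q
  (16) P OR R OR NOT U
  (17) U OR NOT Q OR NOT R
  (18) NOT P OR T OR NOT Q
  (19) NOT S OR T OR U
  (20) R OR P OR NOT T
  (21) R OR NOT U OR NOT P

P ↦ true; Q ↦ true; R ↦ true; S ↦ true; T ↦ true; U ↦ true

Case Q = true:
Case P = true:
(R) alone gives R = true.
(S) alone gives S = true.
(U) alone gives U = true.
(T) alone gives T = true.
Every clause now holds.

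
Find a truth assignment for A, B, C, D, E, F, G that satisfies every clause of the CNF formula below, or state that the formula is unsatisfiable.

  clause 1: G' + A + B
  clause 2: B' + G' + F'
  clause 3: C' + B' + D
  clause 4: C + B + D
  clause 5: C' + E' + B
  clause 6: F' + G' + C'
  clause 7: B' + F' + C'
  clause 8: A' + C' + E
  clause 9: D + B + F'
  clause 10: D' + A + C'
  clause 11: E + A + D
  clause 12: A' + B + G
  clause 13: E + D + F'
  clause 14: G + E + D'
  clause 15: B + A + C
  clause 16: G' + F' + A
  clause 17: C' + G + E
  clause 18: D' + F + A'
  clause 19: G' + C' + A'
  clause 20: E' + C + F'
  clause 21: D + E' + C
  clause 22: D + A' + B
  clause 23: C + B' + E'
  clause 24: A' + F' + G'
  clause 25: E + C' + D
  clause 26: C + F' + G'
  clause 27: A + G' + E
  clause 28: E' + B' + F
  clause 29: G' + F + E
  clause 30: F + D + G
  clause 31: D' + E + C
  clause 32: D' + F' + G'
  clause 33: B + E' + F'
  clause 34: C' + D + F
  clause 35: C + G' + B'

Branch on G: set G = 0.
Branch on A: set A = 0.
Branch on D: set D = 0.
(E) alone gives E = 1.
(C) alone gives C = 1.
(B') alone gives B = 0.
That conflicts with the unit clause (B).
Backtrack on D: now try D = 1.
(C') alone gives C = 0.
(E) alone gives E = 1.
(B) alone gives B = 1.
That conflicts with the unit clause (B').
Either choice for D ends in contradiction.
Backtrack on A: now try A = 1.
(B) alone gives B = 1.
Branch on C: set C = 0.
(E') alone gives E = 0.
(D') alone gives D = 0.
(F') alone gives F = 0.
That conflicts with the unit clause (F).
Backtrack on C: now try C = 1.
(D) alone gives D = 1.
(F') alone gives F = 0.
That conflicts with the unit clause (F).
Either choice for C ends in contradiction.
Either choice for A ends in contradiction.
Backtrack on G: now try G = 1.
Branch on A: set A = 1.
(C') alone gives C = 0.
(F') alone gives F = 0.
(D') alone gives D = 0.
(B) alone gives B = 1.
That conflicts with the unit clause (B').
Backtrack on A: now try A = 0.
(B) alone gives B = 1.
(F') alone gives F = 0.
(E) alone gives E = 1.
That conflicts with the unit clause (E').
Either choice for A ends in contradiction.
Either choice for G ends in contradiction.

UNSATISFIABLE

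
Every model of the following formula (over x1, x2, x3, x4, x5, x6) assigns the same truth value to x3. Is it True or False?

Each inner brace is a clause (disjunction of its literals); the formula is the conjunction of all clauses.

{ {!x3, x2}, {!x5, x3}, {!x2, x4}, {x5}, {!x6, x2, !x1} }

Suppose x3 = false.
The clause (!x5) is unit, so x5 = false.
But (x5) is also a unit clause — contradiction.
So every satisfying assignment has x3 = True.

True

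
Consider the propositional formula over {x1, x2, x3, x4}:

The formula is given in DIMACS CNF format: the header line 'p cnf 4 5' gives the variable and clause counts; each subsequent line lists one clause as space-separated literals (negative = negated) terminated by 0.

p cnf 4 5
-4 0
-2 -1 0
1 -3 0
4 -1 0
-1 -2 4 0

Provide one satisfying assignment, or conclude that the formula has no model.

x1=False,  x2=True,  x3=False,  x4=False

From the singleton clause (¬x4), x4 = False.
From the singleton clause (¬x1), x1 = False.
From the singleton clause (¬x3), x3 = False.
No clause remains; x2 is free.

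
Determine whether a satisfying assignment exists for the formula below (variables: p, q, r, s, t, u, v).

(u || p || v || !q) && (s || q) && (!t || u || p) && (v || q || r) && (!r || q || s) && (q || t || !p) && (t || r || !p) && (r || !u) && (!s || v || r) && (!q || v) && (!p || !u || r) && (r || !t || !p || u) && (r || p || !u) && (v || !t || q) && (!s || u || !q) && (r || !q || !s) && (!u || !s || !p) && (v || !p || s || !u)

Try s = true.
Try r = true.
Try q = false.
Try t = true.
Unit clause (v) forces v = true.
Try u = true.
Unit clause (!p) forces p = false.
All clauses are satisfied.
A satisfying assignment: p=false; q=false; r=true; s=true; t=true; u=true; v=true.

Yes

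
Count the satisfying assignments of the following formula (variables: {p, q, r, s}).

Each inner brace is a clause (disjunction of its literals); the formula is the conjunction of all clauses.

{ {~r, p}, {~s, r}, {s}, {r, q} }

There are 2^4 = 16 truth assignments over (p, q, r, s).
Check each against the 4 clauses (columns in the order p, q, r, s):
  F F F F  ✗ fails (s)
  F F F T  ✗ fails (~s | r)
  F F T F  ✗ fails (~r | p)
  F F T T  ✗ fails (~r | p)
  F T F F  ✗ fails (s)
  F T F T  ✗ fails (~s | r)
  F T T F  ✗ fails (~r | p)
  F T T T  ✗ fails (~r | p)
  T F F F  ✗ fails (s)
  T F F T  ✗ fails (~s | r)
  T F T F  ✗ fails (s)
  T F T T  ✓ satisfies all
  T T F F  ✗ fails (s)
  T T F T  ✗ fails (~s | r)
  T T T F  ✗ fails (s)
  T T T T  ✓ satisfies all
2 of the 16 rows are models.

2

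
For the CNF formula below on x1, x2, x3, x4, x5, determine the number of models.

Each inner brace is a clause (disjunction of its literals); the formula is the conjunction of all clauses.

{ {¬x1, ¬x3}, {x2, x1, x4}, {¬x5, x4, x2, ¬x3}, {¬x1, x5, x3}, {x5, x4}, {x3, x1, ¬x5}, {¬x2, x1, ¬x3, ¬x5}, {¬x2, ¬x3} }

There are 2^5 = 32 truth assignments over (x1, x2, x3, x4, x5).
Split on x4. With x4 = True, the clauses containing x4 are satisfied and ¬x4 drops from the rest; 6 of the 2^4 = 16 assignments to the other variables satisfy what remains.
With x4 = False, by the same count on the reduced clause set, 2 assignments work.
Total: 6 + 2 = 8.

8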